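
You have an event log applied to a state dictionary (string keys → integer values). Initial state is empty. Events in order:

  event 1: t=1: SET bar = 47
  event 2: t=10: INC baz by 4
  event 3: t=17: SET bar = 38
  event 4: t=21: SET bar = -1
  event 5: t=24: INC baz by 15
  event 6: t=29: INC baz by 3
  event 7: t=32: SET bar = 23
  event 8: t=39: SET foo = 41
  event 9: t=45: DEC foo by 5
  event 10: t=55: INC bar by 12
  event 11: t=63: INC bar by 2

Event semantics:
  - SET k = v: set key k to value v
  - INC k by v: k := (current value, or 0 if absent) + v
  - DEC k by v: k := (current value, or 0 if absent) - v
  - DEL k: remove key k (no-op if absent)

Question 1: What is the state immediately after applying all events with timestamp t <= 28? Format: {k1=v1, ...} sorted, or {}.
Answer: {bar=-1, baz=19}

Derivation:
Apply events with t <= 28 (5 events):
  after event 1 (t=1: SET bar = 47): {bar=47}
  after event 2 (t=10: INC baz by 4): {bar=47, baz=4}
  after event 3 (t=17: SET bar = 38): {bar=38, baz=4}
  after event 4 (t=21: SET bar = -1): {bar=-1, baz=4}
  after event 5 (t=24: INC baz by 15): {bar=-1, baz=19}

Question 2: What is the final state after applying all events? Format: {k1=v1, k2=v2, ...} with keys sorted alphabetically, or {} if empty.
Answer: {bar=37, baz=22, foo=36}

Derivation:
  after event 1 (t=1: SET bar = 47): {bar=47}
  after event 2 (t=10: INC baz by 4): {bar=47, baz=4}
  after event 3 (t=17: SET bar = 38): {bar=38, baz=4}
  after event 4 (t=21: SET bar = -1): {bar=-1, baz=4}
  after event 5 (t=24: INC baz by 15): {bar=-1, baz=19}
  after event 6 (t=29: INC baz by 3): {bar=-1, baz=22}
  after event 7 (t=32: SET bar = 23): {bar=23, baz=22}
  after event 8 (t=39: SET foo = 41): {bar=23, baz=22, foo=41}
  after event 9 (t=45: DEC foo by 5): {bar=23, baz=22, foo=36}
  after event 10 (t=55: INC bar by 12): {bar=35, baz=22, foo=36}
  after event 11 (t=63: INC bar by 2): {bar=37, baz=22, foo=36}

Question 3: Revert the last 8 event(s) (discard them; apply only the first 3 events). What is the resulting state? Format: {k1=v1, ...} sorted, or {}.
Answer: {bar=38, baz=4}

Derivation:
Keep first 3 events (discard last 8):
  after event 1 (t=1: SET bar = 47): {bar=47}
  after event 2 (t=10: INC baz by 4): {bar=47, baz=4}
  after event 3 (t=17: SET bar = 38): {bar=38, baz=4}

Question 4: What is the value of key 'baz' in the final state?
Answer: 22

Derivation:
Track key 'baz' through all 11 events:
  event 1 (t=1: SET bar = 47): baz unchanged
  event 2 (t=10: INC baz by 4): baz (absent) -> 4
  event 3 (t=17: SET bar = 38): baz unchanged
  event 4 (t=21: SET bar = -1): baz unchanged
  event 5 (t=24: INC baz by 15): baz 4 -> 19
  event 6 (t=29: INC baz by 3): baz 19 -> 22
  event 7 (t=32: SET bar = 23): baz unchanged
  event 8 (t=39: SET foo = 41): baz unchanged
  event 9 (t=45: DEC foo by 5): baz unchanged
  event 10 (t=55: INC bar by 12): baz unchanged
  event 11 (t=63: INC bar by 2): baz unchanged
Final: baz = 22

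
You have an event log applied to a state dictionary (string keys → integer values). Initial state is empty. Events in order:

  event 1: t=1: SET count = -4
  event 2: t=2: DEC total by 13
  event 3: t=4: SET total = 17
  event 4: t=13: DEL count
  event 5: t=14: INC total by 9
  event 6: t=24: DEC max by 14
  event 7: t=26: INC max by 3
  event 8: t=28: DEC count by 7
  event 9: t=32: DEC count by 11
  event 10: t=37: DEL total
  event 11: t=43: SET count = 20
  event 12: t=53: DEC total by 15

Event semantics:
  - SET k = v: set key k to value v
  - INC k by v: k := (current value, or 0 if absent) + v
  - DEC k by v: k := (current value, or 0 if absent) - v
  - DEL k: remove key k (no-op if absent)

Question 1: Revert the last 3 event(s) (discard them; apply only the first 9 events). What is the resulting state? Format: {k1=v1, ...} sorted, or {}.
Keep first 9 events (discard last 3):
  after event 1 (t=1: SET count = -4): {count=-4}
  after event 2 (t=2: DEC total by 13): {count=-4, total=-13}
  after event 3 (t=4: SET total = 17): {count=-4, total=17}
  after event 4 (t=13: DEL count): {total=17}
  after event 5 (t=14: INC total by 9): {total=26}
  after event 6 (t=24: DEC max by 14): {max=-14, total=26}
  after event 7 (t=26: INC max by 3): {max=-11, total=26}
  after event 8 (t=28: DEC count by 7): {count=-7, max=-11, total=26}
  after event 9 (t=32: DEC count by 11): {count=-18, max=-11, total=26}

Answer: {count=-18, max=-11, total=26}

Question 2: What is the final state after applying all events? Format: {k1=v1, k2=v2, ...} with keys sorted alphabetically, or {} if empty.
Answer: {count=20, max=-11, total=-15}

Derivation:
  after event 1 (t=1: SET count = -4): {count=-4}
  after event 2 (t=2: DEC total by 13): {count=-4, total=-13}
  after event 3 (t=4: SET total = 17): {count=-4, total=17}
  after event 4 (t=13: DEL count): {total=17}
  after event 5 (t=14: INC total by 9): {total=26}
  after event 6 (t=24: DEC max by 14): {max=-14, total=26}
  after event 7 (t=26: INC max by 3): {max=-11, total=26}
  after event 8 (t=28: DEC count by 7): {count=-7, max=-11, total=26}
  after event 9 (t=32: DEC count by 11): {count=-18, max=-11, total=26}
  after event 10 (t=37: DEL total): {count=-18, max=-11}
  after event 11 (t=43: SET count = 20): {count=20, max=-11}
  after event 12 (t=53: DEC total by 15): {count=20, max=-11, total=-15}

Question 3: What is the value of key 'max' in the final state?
Answer: -11

Derivation:
Track key 'max' through all 12 events:
  event 1 (t=1: SET count = -4): max unchanged
  event 2 (t=2: DEC total by 13): max unchanged
  event 3 (t=4: SET total = 17): max unchanged
  event 4 (t=13: DEL count): max unchanged
  event 5 (t=14: INC total by 9): max unchanged
  event 6 (t=24: DEC max by 14): max (absent) -> -14
  event 7 (t=26: INC max by 3): max -14 -> -11
  event 8 (t=28: DEC count by 7): max unchanged
  event 9 (t=32: DEC count by 11): max unchanged
  event 10 (t=37: DEL total): max unchanged
  event 11 (t=43: SET count = 20): max unchanged
  event 12 (t=53: DEC total by 15): max unchanged
Final: max = -11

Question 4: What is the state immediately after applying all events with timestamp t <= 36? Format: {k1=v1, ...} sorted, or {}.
Answer: {count=-18, max=-11, total=26}

Derivation:
Apply events with t <= 36 (9 events):
  after event 1 (t=1: SET count = -4): {count=-4}
  after event 2 (t=2: DEC total by 13): {count=-4, total=-13}
  after event 3 (t=4: SET total = 17): {count=-4, total=17}
  after event 4 (t=13: DEL count): {total=17}
  after event 5 (t=14: INC total by 9): {total=26}
  after event 6 (t=24: DEC max by 14): {max=-14, total=26}
  after event 7 (t=26: INC max by 3): {max=-11, total=26}
  after event 8 (t=28: DEC count by 7): {count=-7, max=-11, total=26}
  after event 9 (t=32: DEC count by 11): {count=-18, max=-11, total=26}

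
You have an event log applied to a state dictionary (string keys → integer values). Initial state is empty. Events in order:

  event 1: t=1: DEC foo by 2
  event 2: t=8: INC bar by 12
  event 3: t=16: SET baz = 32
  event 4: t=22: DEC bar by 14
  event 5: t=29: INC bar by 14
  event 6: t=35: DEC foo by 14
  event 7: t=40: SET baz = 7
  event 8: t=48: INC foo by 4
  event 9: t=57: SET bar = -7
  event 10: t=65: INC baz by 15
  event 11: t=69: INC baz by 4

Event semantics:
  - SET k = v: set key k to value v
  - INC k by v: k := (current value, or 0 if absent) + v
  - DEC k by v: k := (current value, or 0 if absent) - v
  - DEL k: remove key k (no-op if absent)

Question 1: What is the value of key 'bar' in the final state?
Track key 'bar' through all 11 events:
  event 1 (t=1: DEC foo by 2): bar unchanged
  event 2 (t=8: INC bar by 12): bar (absent) -> 12
  event 3 (t=16: SET baz = 32): bar unchanged
  event 4 (t=22: DEC bar by 14): bar 12 -> -2
  event 5 (t=29: INC bar by 14): bar -2 -> 12
  event 6 (t=35: DEC foo by 14): bar unchanged
  event 7 (t=40: SET baz = 7): bar unchanged
  event 8 (t=48: INC foo by 4): bar unchanged
  event 9 (t=57: SET bar = -7): bar 12 -> -7
  event 10 (t=65: INC baz by 15): bar unchanged
  event 11 (t=69: INC baz by 4): bar unchanged
Final: bar = -7

Answer: -7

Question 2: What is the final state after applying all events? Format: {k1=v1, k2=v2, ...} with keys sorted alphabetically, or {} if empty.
Answer: {bar=-7, baz=26, foo=-12}

Derivation:
  after event 1 (t=1: DEC foo by 2): {foo=-2}
  after event 2 (t=8: INC bar by 12): {bar=12, foo=-2}
  after event 3 (t=16: SET baz = 32): {bar=12, baz=32, foo=-2}
  after event 4 (t=22: DEC bar by 14): {bar=-2, baz=32, foo=-2}
  after event 5 (t=29: INC bar by 14): {bar=12, baz=32, foo=-2}
  after event 6 (t=35: DEC foo by 14): {bar=12, baz=32, foo=-16}
  after event 7 (t=40: SET baz = 7): {bar=12, baz=7, foo=-16}
  after event 8 (t=48: INC foo by 4): {bar=12, baz=7, foo=-12}
  after event 9 (t=57: SET bar = -7): {bar=-7, baz=7, foo=-12}
  after event 10 (t=65: INC baz by 15): {bar=-7, baz=22, foo=-12}
  after event 11 (t=69: INC baz by 4): {bar=-7, baz=26, foo=-12}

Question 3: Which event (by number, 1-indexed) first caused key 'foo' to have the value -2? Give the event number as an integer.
Looking for first event where foo becomes -2:
  event 1: foo (absent) -> -2  <-- first match

Answer: 1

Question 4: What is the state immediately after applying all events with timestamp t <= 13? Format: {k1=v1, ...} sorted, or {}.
Answer: {bar=12, foo=-2}

Derivation:
Apply events with t <= 13 (2 events):
  after event 1 (t=1: DEC foo by 2): {foo=-2}
  after event 2 (t=8: INC bar by 12): {bar=12, foo=-2}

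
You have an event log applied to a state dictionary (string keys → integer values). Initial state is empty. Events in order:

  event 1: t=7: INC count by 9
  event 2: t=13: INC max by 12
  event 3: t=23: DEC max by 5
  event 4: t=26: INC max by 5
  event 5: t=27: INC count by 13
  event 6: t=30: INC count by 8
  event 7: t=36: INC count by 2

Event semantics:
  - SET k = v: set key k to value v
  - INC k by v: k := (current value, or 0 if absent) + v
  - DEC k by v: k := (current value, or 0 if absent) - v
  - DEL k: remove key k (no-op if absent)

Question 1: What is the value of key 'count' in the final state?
Answer: 32

Derivation:
Track key 'count' through all 7 events:
  event 1 (t=7: INC count by 9): count (absent) -> 9
  event 2 (t=13: INC max by 12): count unchanged
  event 3 (t=23: DEC max by 5): count unchanged
  event 4 (t=26: INC max by 5): count unchanged
  event 5 (t=27: INC count by 13): count 9 -> 22
  event 6 (t=30: INC count by 8): count 22 -> 30
  event 7 (t=36: INC count by 2): count 30 -> 32
Final: count = 32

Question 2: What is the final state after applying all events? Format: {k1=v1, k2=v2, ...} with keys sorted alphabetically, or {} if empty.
Answer: {count=32, max=12}

Derivation:
  after event 1 (t=7: INC count by 9): {count=9}
  after event 2 (t=13: INC max by 12): {count=9, max=12}
  after event 3 (t=23: DEC max by 5): {count=9, max=7}
  after event 4 (t=26: INC max by 5): {count=9, max=12}
  after event 5 (t=27: INC count by 13): {count=22, max=12}
  after event 6 (t=30: INC count by 8): {count=30, max=12}
  after event 7 (t=36: INC count by 2): {count=32, max=12}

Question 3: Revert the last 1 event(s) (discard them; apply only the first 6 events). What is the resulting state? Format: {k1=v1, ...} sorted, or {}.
Answer: {count=30, max=12}

Derivation:
Keep first 6 events (discard last 1):
  after event 1 (t=7: INC count by 9): {count=9}
  after event 2 (t=13: INC max by 12): {count=9, max=12}
  after event 3 (t=23: DEC max by 5): {count=9, max=7}
  after event 4 (t=26: INC max by 5): {count=9, max=12}
  after event 5 (t=27: INC count by 13): {count=22, max=12}
  after event 6 (t=30: INC count by 8): {count=30, max=12}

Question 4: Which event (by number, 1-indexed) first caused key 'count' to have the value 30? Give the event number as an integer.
Answer: 6

Derivation:
Looking for first event where count becomes 30:
  event 1: count = 9
  event 2: count = 9
  event 3: count = 9
  event 4: count = 9
  event 5: count = 22
  event 6: count 22 -> 30  <-- first match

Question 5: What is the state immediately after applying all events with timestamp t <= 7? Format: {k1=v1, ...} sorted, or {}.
Apply events with t <= 7 (1 events):
  after event 1 (t=7: INC count by 9): {count=9}

Answer: {count=9}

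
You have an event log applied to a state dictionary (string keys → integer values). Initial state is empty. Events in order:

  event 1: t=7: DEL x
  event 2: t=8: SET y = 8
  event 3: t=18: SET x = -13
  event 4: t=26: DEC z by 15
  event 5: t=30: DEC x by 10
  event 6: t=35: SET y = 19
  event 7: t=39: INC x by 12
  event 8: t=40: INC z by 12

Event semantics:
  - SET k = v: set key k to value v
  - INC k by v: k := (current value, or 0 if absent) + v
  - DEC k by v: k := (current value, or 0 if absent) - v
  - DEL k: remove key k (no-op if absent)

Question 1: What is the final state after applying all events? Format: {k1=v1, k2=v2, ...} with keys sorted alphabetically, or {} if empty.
  after event 1 (t=7: DEL x): {}
  after event 2 (t=8: SET y = 8): {y=8}
  after event 3 (t=18: SET x = -13): {x=-13, y=8}
  after event 4 (t=26: DEC z by 15): {x=-13, y=8, z=-15}
  after event 5 (t=30: DEC x by 10): {x=-23, y=8, z=-15}
  after event 6 (t=35: SET y = 19): {x=-23, y=19, z=-15}
  after event 7 (t=39: INC x by 12): {x=-11, y=19, z=-15}
  after event 8 (t=40: INC z by 12): {x=-11, y=19, z=-3}

Answer: {x=-11, y=19, z=-3}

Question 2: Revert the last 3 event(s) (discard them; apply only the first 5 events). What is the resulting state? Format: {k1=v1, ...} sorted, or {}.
Keep first 5 events (discard last 3):
  after event 1 (t=7: DEL x): {}
  after event 2 (t=8: SET y = 8): {y=8}
  after event 3 (t=18: SET x = -13): {x=-13, y=8}
  after event 4 (t=26: DEC z by 15): {x=-13, y=8, z=-15}
  after event 5 (t=30: DEC x by 10): {x=-23, y=8, z=-15}

Answer: {x=-23, y=8, z=-15}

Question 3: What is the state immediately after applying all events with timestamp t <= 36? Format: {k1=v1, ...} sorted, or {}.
Apply events with t <= 36 (6 events):
  after event 1 (t=7: DEL x): {}
  after event 2 (t=8: SET y = 8): {y=8}
  after event 3 (t=18: SET x = -13): {x=-13, y=8}
  after event 4 (t=26: DEC z by 15): {x=-13, y=8, z=-15}
  after event 5 (t=30: DEC x by 10): {x=-23, y=8, z=-15}
  after event 6 (t=35: SET y = 19): {x=-23, y=19, z=-15}

Answer: {x=-23, y=19, z=-15}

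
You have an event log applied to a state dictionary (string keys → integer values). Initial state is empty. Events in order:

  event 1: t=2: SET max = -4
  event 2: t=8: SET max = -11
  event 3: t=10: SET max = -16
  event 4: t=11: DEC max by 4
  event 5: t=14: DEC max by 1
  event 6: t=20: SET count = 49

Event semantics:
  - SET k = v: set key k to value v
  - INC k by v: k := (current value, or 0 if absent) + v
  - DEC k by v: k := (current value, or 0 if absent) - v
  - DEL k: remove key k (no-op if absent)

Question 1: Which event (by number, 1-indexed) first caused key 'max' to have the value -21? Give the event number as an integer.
Answer: 5

Derivation:
Looking for first event where max becomes -21:
  event 1: max = -4
  event 2: max = -11
  event 3: max = -16
  event 4: max = -20
  event 5: max -20 -> -21  <-- first match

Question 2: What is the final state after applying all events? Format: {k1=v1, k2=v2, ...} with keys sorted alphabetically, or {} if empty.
  after event 1 (t=2: SET max = -4): {max=-4}
  after event 2 (t=8: SET max = -11): {max=-11}
  after event 3 (t=10: SET max = -16): {max=-16}
  after event 4 (t=11: DEC max by 4): {max=-20}
  after event 5 (t=14: DEC max by 1): {max=-21}
  after event 6 (t=20: SET count = 49): {count=49, max=-21}

Answer: {count=49, max=-21}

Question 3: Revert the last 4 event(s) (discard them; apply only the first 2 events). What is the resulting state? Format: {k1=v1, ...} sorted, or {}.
Keep first 2 events (discard last 4):
  after event 1 (t=2: SET max = -4): {max=-4}
  after event 2 (t=8: SET max = -11): {max=-11}

Answer: {max=-11}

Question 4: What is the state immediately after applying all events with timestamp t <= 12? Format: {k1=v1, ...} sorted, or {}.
Answer: {max=-20}

Derivation:
Apply events with t <= 12 (4 events):
  after event 1 (t=2: SET max = -4): {max=-4}
  after event 2 (t=8: SET max = -11): {max=-11}
  after event 3 (t=10: SET max = -16): {max=-16}
  after event 4 (t=11: DEC max by 4): {max=-20}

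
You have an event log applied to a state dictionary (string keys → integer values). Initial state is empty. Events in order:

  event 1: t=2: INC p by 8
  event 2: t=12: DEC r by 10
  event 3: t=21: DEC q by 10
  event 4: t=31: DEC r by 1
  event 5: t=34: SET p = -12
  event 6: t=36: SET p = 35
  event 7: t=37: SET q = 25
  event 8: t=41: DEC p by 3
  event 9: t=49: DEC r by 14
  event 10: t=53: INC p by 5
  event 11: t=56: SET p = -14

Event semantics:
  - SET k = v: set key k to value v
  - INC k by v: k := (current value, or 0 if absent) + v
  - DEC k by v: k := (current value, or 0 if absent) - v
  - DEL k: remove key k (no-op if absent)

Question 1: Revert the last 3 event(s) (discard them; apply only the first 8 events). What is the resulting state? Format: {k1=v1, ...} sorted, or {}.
Answer: {p=32, q=25, r=-11}

Derivation:
Keep first 8 events (discard last 3):
  after event 1 (t=2: INC p by 8): {p=8}
  after event 2 (t=12: DEC r by 10): {p=8, r=-10}
  after event 3 (t=21: DEC q by 10): {p=8, q=-10, r=-10}
  after event 4 (t=31: DEC r by 1): {p=8, q=-10, r=-11}
  after event 5 (t=34: SET p = -12): {p=-12, q=-10, r=-11}
  after event 6 (t=36: SET p = 35): {p=35, q=-10, r=-11}
  after event 7 (t=37: SET q = 25): {p=35, q=25, r=-11}
  after event 8 (t=41: DEC p by 3): {p=32, q=25, r=-11}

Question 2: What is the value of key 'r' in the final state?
Track key 'r' through all 11 events:
  event 1 (t=2: INC p by 8): r unchanged
  event 2 (t=12: DEC r by 10): r (absent) -> -10
  event 3 (t=21: DEC q by 10): r unchanged
  event 4 (t=31: DEC r by 1): r -10 -> -11
  event 5 (t=34: SET p = -12): r unchanged
  event 6 (t=36: SET p = 35): r unchanged
  event 7 (t=37: SET q = 25): r unchanged
  event 8 (t=41: DEC p by 3): r unchanged
  event 9 (t=49: DEC r by 14): r -11 -> -25
  event 10 (t=53: INC p by 5): r unchanged
  event 11 (t=56: SET p = -14): r unchanged
Final: r = -25

Answer: -25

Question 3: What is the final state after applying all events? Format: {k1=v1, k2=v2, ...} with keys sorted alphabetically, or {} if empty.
Answer: {p=-14, q=25, r=-25}

Derivation:
  after event 1 (t=2: INC p by 8): {p=8}
  after event 2 (t=12: DEC r by 10): {p=8, r=-10}
  after event 3 (t=21: DEC q by 10): {p=8, q=-10, r=-10}
  after event 4 (t=31: DEC r by 1): {p=8, q=-10, r=-11}
  after event 5 (t=34: SET p = -12): {p=-12, q=-10, r=-11}
  after event 6 (t=36: SET p = 35): {p=35, q=-10, r=-11}
  after event 7 (t=37: SET q = 25): {p=35, q=25, r=-11}
  after event 8 (t=41: DEC p by 3): {p=32, q=25, r=-11}
  after event 9 (t=49: DEC r by 14): {p=32, q=25, r=-25}
  after event 10 (t=53: INC p by 5): {p=37, q=25, r=-25}
  after event 11 (t=56: SET p = -14): {p=-14, q=25, r=-25}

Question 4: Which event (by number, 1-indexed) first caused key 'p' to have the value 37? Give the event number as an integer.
Looking for first event where p becomes 37:
  event 1: p = 8
  event 2: p = 8
  event 3: p = 8
  event 4: p = 8
  event 5: p = -12
  event 6: p = 35
  event 7: p = 35
  event 8: p = 32
  event 9: p = 32
  event 10: p 32 -> 37  <-- first match

Answer: 10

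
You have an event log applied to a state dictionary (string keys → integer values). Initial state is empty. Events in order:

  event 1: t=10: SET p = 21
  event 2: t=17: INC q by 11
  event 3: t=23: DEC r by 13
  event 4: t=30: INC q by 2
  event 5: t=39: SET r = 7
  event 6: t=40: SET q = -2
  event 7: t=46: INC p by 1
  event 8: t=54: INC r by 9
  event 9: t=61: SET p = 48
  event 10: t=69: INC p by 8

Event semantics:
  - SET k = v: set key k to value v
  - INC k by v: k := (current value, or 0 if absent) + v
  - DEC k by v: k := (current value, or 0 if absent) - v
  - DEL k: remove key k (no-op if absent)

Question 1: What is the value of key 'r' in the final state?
Track key 'r' through all 10 events:
  event 1 (t=10: SET p = 21): r unchanged
  event 2 (t=17: INC q by 11): r unchanged
  event 3 (t=23: DEC r by 13): r (absent) -> -13
  event 4 (t=30: INC q by 2): r unchanged
  event 5 (t=39: SET r = 7): r -13 -> 7
  event 6 (t=40: SET q = -2): r unchanged
  event 7 (t=46: INC p by 1): r unchanged
  event 8 (t=54: INC r by 9): r 7 -> 16
  event 9 (t=61: SET p = 48): r unchanged
  event 10 (t=69: INC p by 8): r unchanged
Final: r = 16

Answer: 16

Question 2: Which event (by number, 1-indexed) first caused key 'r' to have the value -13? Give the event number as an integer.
Answer: 3

Derivation:
Looking for first event where r becomes -13:
  event 3: r (absent) -> -13  <-- first match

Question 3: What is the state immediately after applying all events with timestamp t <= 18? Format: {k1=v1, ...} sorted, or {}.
Answer: {p=21, q=11}

Derivation:
Apply events with t <= 18 (2 events):
  after event 1 (t=10: SET p = 21): {p=21}
  after event 2 (t=17: INC q by 11): {p=21, q=11}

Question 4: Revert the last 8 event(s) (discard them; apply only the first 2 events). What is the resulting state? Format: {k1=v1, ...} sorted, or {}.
Keep first 2 events (discard last 8):
  after event 1 (t=10: SET p = 21): {p=21}
  after event 2 (t=17: INC q by 11): {p=21, q=11}

Answer: {p=21, q=11}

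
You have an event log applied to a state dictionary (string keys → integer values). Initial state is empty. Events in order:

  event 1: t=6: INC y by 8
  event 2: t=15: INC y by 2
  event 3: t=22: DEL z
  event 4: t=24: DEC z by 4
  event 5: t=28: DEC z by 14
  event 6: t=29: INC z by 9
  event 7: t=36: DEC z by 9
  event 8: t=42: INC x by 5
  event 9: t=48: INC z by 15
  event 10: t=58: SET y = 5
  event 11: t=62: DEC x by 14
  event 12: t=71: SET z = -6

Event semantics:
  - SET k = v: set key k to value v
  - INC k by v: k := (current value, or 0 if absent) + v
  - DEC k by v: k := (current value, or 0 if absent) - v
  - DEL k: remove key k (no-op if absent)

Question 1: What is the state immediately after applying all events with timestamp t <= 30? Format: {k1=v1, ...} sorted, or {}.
Apply events with t <= 30 (6 events):
  after event 1 (t=6: INC y by 8): {y=8}
  after event 2 (t=15: INC y by 2): {y=10}
  after event 3 (t=22: DEL z): {y=10}
  after event 4 (t=24: DEC z by 4): {y=10, z=-4}
  after event 5 (t=28: DEC z by 14): {y=10, z=-18}
  after event 6 (t=29: INC z by 9): {y=10, z=-9}

Answer: {y=10, z=-9}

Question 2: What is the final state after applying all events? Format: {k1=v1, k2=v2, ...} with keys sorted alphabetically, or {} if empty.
  after event 1 (t=6: INC y by 8): {y=8}
  after event 2 (t=15: INC y by 2): {y=10}
  after event 3 (t=22: DEL z): {y=10}
  after event 4 (t=24: DEC z by 4): {y=10, z=-4}
  after event 5 (t=28: DEC z by 14): {y=10, z=-18}
  after event 6 (t=29: INC z by 9): {y=10, z=-9}
  after event 7 (t=36: DEC z by 9): {y=10, z=-18}
  after event 8 (t=42: INC x by 5): {x=5, y=10, z=-18}
  after event 9 (t=48: INC z by 15): {x=5, y=10, z=-3}
  after event 10 (t=58: SET y = 5): {x=5, y=5, z=-3}
  after event 11 (t=62: DEC x by 14): {x=-9, y=5, z=-3}
  after event 12 (t=71: SET z = -6): {x=-9, y=5, z=-6}

Answer: {x=-9, y=5, z=-6}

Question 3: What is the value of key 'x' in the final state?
Answer: -9

Derivation:
Track key 'x' through all 12 events:
  event 1 (t=6: INC y by 8): x unchanged
  event 2 (t=15: INC y by 2): x unchanged
  event 3 (t=22: DEL z): x unchanged
  event 4 (t=24: DEC z by 4): x unchanged
  event 5 (t=28: DEC z by 14): x unchanged
  event 6 (t=29: INC z by 9): x unchanged
  event 7 (t=36: DEC z by 9): x unchanged
  event 8 (t=42: INC x by 5): x (absent) -> 5
  event 9 (t=48: INC z by 15): x unchanged
  event 10 (t=58: SET y = 5): x unchanged
  event 11 (t=62: DEC x by 14): x 5 -> -9
  event 12 (t=71: SET z = -6): x unchanged
Final: x = -9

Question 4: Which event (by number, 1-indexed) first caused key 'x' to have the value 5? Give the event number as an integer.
Answer: 8

Derivation:
Looking for first event where x becomes 5:
  event 8: x (absent) -> 5  <-- first match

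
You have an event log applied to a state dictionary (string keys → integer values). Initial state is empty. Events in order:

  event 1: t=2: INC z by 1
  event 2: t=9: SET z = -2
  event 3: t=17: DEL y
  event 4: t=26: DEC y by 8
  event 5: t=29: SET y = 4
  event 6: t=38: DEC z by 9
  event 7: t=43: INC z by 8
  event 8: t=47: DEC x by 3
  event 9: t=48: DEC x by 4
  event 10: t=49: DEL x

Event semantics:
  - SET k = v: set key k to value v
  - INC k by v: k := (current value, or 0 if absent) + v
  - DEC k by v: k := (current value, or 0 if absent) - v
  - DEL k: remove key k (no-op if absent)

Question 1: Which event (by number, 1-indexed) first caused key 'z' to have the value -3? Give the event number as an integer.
Answer: 7

Derivation:
Looking for first event where z becomes -3:
  event 1: z = 1
  event 2: z = -2
  event 3: z = -2
  event 4: z = -2
  event 5: z = -2
  event 6: z = -11
  event 7: z -11 -> -3  <-- first match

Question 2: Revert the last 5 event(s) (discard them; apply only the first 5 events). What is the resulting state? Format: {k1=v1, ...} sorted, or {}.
Keep first 5 events (discard last 5):
  after event 1 (t=2: INC z by 1): {z=1}
  after event 2 (t=9: SET z = -2): {z=-2}
  after event 3 (t=17: DEL y): {z=-2}
  after event 4 (t=26: DEC y by 8): {y=-8, z=-2}
  after event 5 (t=29: SET y = 4): {y=4, z=-2}

Answer: {y=4, z=-2}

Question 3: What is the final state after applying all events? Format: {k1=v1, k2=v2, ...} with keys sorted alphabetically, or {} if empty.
Answer: {y=4, z=-3}

Derivation:
  after event 1 (t=2: INC z by 1): {z=1}
  after event 2 (t=9: SET z = -2): {z=-2}
  after event 3 (t=17: DEL y): {z=-2}
  after event 4 (t=26: DEC y by 8): {y=-8, z=-2}
  after event 5 (t=29: SET y = 4): {y=4, z=-2}
  after event 6 (t=38: DEC z by 9): {y=4, z=-11}
  after event 7 (t=43: INC z by 8): {y=4, z=-3}
  after event 8 (t=47: DEC x by 3): {x=-3, y=4, z=-3}
  after event 9 (t=48: DEC x by 4): {x=-7, y=4, z=-3}
  after event 10 (t=49: DEL x): {y=4, z=-3}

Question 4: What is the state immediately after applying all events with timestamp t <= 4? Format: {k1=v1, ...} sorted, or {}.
Answer: {z=1}

Derivation:
Apply events with t <= 4 (1 events):
  after event 1 (t=2: INC z by 1): {z=1}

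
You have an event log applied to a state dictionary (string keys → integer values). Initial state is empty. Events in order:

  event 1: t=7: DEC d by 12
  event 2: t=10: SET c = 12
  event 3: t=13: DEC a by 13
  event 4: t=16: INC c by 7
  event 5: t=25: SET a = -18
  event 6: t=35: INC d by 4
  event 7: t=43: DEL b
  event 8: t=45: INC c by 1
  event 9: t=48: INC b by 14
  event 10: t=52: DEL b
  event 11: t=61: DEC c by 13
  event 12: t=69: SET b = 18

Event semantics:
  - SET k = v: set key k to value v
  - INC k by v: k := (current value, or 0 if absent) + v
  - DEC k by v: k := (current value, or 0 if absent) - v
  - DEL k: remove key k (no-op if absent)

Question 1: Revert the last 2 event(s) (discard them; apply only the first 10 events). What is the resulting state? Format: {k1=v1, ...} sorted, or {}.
Answer: {a=-18, c=20, d=-8}

Derivation:
Keep first 10 events (discard last 2):
  after event 1 (t=7: DEC d by 12): {d=-12}
  after event 2 (t=10: SET c = 12): {c=12, d=-12}
  after event 3 (t=13: DEC a by 13): {a=-13, c=12, d=-12}
  after event 4 (t=16: INC c by 7): {a=-13, c=19, d=-12}
  after event 5 (t=25: SET a = -18): {a=-18, c=19, d=-12}
  after event 6 (t=35: INC d by 4): {a=-18, c=19, d=-8}
  after event 7 (t=43: DEL b): {a=-18, c=19, d=-8}
  after event 8 (t=45: INC c by 1): {a=-18, c=20, d=-8}
  after event 9 (t=48: INC b by 14): {a=-18, b=14, c=20, d=-8}
  after event 10 (t=52: DEL b): {a=-18, c=20, d=-8}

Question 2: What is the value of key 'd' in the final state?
Answer: -8

Derivation:
Track key 'd' through all 12 events:
  event 1 (t=7: DEC d by 12): d (absent) -> -12
  event 2 (t=10: SET c = 12): d unchanged
  event 3 (t=13: DEC a by 13): d unchanged
  event 4 (t=16: INC c by 7): d unchanged
  event 5 (t=25: SET a = -18): d unchanged
  event 6 (t=35: INC d by 4): d -12 -> -8
  event 7 (t=43: DEL b): d unchanged
  event 8 (t=45: INC c by 1): d unchanged
  event 9 (t=48: INC b by 14): d unchanged
  event 10 (t=52: DEL b): d unchanged
  event 11 (t=61: DEC c by 13): d unchanged
  event 12 (t=69: SET b = 18): d unchanged
Final: d = -8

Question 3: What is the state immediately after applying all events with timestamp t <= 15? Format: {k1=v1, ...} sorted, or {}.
Apply events with t <= 15 (3 events):
  after event 1 (t=7: DEC d by 12): {d=-12}
  after event 2 (t=10: SET c = 12): {c=12, d=-12}
  after event 3 (t=13: DEC a by 13): {a=-13, c=12, d=-12}

Answer: {a=-13, c=12, d=-12}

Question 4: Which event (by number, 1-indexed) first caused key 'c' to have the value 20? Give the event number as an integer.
Looking for first event where c becomes 20:
  event 2: c = 12
  event 3: c = 12
  event 4: c = 19
  event 5: c = 19
  event 6: c = 19
  event 7: c = 19
  event 8: c 19 -> 20  <-- first match

Answer: 8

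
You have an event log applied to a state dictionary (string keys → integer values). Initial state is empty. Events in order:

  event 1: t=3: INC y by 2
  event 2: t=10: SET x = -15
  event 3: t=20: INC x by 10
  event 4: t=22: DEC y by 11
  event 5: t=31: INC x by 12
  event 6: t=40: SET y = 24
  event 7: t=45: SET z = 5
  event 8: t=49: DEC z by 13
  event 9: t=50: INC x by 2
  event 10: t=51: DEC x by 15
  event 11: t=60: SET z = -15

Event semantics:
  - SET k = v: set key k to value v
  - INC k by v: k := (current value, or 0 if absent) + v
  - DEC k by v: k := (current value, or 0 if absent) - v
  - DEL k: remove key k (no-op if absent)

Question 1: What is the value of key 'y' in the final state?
Answer: 24

Derivation:
Track key 'y' through all 11 events:
  event 1 (t=3: INC y by 2): y (absent) -> 2
  event 2 (t=10: SET x = -15): y unchanged
  event 3 (t=20: INC x by 10): y unchanged
  event 4 (t=22: DEC y by 11): y 2 -> -9
  event 5 (t=31: INC x by 12): y unchanged
  event 6 (t=40: SET y = 24): y -9 -> 24
  event 7 (t=45: SET z = 5): y unchanged
  event 8 (t=49: DEC z by 13): y unchanged
  event 9 (t=50: INC x by 2): y unchanged
  event 10 (t=51: DEC x by 15): y unchanged
  event 11 (t=60: SET z = -15): y unchanged
Final: y = 24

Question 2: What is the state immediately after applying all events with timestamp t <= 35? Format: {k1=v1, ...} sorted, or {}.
Apply events with t <= 35 (5 events):
  after event 1 (t=3: INC y by 2): {y=2}
  after event 2 (t=10: SET x = -15): {x=-15, y=2}
  after event 3 (t=20: INC x by 10): {x=-5, y=2}
  after event 4 (t=22: DEC y by 11): {x=-5, y=-9}
  after event 5 (t=31: INC x by 12): {x=7, y=-9}

Answer: {x=7, y=-9}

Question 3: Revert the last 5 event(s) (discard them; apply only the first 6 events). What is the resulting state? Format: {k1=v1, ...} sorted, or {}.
Keep first 6 events (discard last 5):
  after event 1 (t=3: INC y by 2): {y=2}
  after event 2 (t=10: SET x = -15): {x=-15, y=2}
  after event 3 (t=20: INC x by 10): {x=-5, y=2}
  after event 4 (t=22: DEC y by 11): {x=-5, y=-9}
  after event 5 (t=31: INC x by 12): {x=7, y=-9}
  after event 6 (t=40: SET y = 24): {x=7, y=24}

Answer: {x=7, y=24}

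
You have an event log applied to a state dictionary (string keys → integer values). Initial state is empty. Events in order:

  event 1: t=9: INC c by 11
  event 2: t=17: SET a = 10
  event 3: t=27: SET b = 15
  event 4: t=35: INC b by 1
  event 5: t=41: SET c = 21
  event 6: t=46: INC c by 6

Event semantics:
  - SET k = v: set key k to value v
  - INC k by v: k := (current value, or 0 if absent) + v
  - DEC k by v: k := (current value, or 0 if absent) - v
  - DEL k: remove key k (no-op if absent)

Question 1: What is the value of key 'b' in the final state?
Track key 'b' through all 6 events:
  event 1 (t=9: INC c by 11): b unchanged
  event 2 (t=17: SET a = 10): b unchanged
  event 3 (t=27: SET b = 15): b (absent) -> 15
  event 4 (t=35: INC b by 1): b 15 -> 16
  event 5 (t=41: SET c = 21): b unchanged
  event 6 (t=46: INC c by 6): b unchanged
Final: b = 16

Answer: 16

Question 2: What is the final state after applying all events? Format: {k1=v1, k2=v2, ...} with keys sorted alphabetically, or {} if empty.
  after event 1 (t=9: INC c by 11): {c=11}
  after event 2 (t=17: SET a = 10): {a=10, c=11}
  after event 3 (t=27: SET b = 15): {a=10, b=15, c=11}
  after event 4 (t=35: INC b by 1): {a=10, b=16, c=11}
  after event 5 (t=41: SET c = 21): {a=10, b=16, c=21}
  after event 6 (t=46: INC c by 6): {a=10, b=16, c=27}

Answer: {a=10, b=16, c=27}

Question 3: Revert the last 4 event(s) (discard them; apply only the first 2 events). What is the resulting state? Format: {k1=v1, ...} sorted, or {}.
Keep first 2 events (discard last 4):
  after event 1 (t=9: INC c by 11): {c=11}
  after event 2 (t=17: SET a = 10): {a=10, c=11}

Answer: {a=10, c=11}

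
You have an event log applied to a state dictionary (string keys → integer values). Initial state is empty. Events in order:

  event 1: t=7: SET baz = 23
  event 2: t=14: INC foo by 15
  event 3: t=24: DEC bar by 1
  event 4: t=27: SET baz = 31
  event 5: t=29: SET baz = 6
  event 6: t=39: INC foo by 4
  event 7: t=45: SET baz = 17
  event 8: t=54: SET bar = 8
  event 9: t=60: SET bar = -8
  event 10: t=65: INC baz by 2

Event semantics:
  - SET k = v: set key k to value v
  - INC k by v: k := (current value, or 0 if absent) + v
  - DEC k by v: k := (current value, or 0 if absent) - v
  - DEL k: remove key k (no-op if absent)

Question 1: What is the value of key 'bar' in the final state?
Answer: -8

Derivation:
Track key 'bar' through all 10 events:
  event 1 (t=7: SET baz = 23): bar unchanged
  event 2 (t=14: INC foo by 15): bar unchanged
  event 3 (t=24: DEC bar by 1): bar (absent) -> -1
  event 4 (t=27: SET baz = 31): bar unchanged
  event 5 (t=29: SET baz = 6): bar unchanged
  event 6 (t=39: INC foo by 4): bar unchanged
  event 7 (t=45: SET baz = 17): bar unchanged
  event 8 (t=54: SET bar = 8): bar -1 -> 8
  event 9 (t=60: SET bar = -8): bar 8 -> -8
  event 10 (t=65: INC baz by 2): bar unchanged
Final: bar = -8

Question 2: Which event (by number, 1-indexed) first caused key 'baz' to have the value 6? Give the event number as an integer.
Answer: 5

Derivation:
Looking for first event where baz becomes 6:
  event 1: baz = 23
  event 2: baz = 23
  event 3: baz = 23
  event 4: baz = 31
  event 5: baz 31 -> 6  <-- first match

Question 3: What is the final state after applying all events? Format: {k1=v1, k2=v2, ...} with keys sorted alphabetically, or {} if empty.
Answer: {bar=-8, baz=19, foo=19}

Derivation:
  after event 1 (t=7: SET baz = 23): {baz=23}
  after event 2 (t=14: INC foo by 15): {baz=23, foo=15}
  after event 3 (t=24: DEC bar by 1): {bar=-1, baz=23, foo=15}
  after event 4 (t=27: SET baz = 31): {bar=-1, baz=31, foo=15}
  after event 5 (t=29: SET baz = 6): {bar=-1, baz=6, foo=15}
  after event 6 (t=39: INC foo by 4): {bar=-1, baz=6, foo=19}
  after event 7 (t=45: SET baz = 17): {bar=-1, baz=17, foo=19}
  after event 8 (t=54: SET bar = 8): {bar=8, baz=17, foo=19}
  after event 9 (t=60: SET bar = -8): {bar=-8, baz=17, foo=19}
  after event 10 (t=65: INC baz by 2): {bar=-8, baz=19, foo=19}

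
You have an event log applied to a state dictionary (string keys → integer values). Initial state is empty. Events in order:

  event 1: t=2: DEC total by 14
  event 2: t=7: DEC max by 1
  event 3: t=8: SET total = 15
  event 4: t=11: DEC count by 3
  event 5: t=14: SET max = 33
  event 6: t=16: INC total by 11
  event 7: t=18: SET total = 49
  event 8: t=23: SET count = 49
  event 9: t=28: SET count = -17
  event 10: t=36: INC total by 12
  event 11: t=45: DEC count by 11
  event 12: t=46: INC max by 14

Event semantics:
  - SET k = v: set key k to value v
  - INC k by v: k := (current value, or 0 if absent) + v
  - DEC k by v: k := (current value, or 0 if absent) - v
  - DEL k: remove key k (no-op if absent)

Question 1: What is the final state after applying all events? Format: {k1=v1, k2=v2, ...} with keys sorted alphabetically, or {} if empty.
Answer: {count=-28, max=47, total=61}

Derivation:
  after event 1 (t=2: DEC total by 14): {total=-14}
  after event 2 (t=7: DEC max by 1): {max=-1, total=-14}
  after event 3 (t=8: SET total = 15): {max=-1, total=15}
  after event 4 (t=11: DEC count by 3): {count=-3, max=-1, total=15}
  after event 5 (t=14: SET max = 33): {count=-3, max=33, total=15}
  after event 6 (t=16: INC total by 11): {count=-3, max=33, total=26}
  after event 7 (t=18: SET total = 49): {count=-3, max=33, total=49}
  after event 8 (t=23: SET count = 49): {count=49, max=33, total=49}
  after event 9 (t=28: SET count = -17): {count=-17, max=33, total=49}
  after event 10 (t=36: INC total by 12): {count=-17, max=33, total=61}
  after event 11 (t=45: DEC count by 11): {count=-28, max=33, total=61}
  after event 12 (t=46: INC max by 14): {count=-28, max=47, total=61}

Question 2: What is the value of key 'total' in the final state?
Track key 'total' through all 12 events:
  event 1 (t=2: DEC total by 14): total (absent) -> -14
  event 2 (t=7: DEC max by 1): total unchanged
  event 3 (t=8: SET total = 15): total -14 -> 15
  event 4 (t=11: DEC count by 3): total unchanged
  event 5 (t=14: SET max = 33): total unchanged
  event 6 (t=16: INC total by 11): total 15 -> 26
  event 7 (t=18: SET total = 49): total 26 -> 49
  event 8 (t=23: SET count = 49): total unchanged
  event 9 (t=28: SET count = -17): total unchanged
  event 10 (t=36: INC total by 12): total 49 -> 61
  event 11 (t=45: DEC count by 11): total unchanged
  event 12 (t=46: INC max by 14): total unchanged
Final: total = 61

Answer: 61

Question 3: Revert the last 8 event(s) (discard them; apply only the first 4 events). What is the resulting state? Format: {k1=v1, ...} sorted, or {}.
Answer: {count=-3, max=-1, total=15}

Derivation:
Keep first 4 events (discard last 8):
  after event 1 (t=2: DEC total by 14): {total=-14}
  after event 2 (t=7: DEC max by 1): {max=-1, total=-14}
  after event 3 (t=8: SET total = 15): {max=-1, total=15}
  after event 4 (t=11: DEC count by 3): {count=-3, max=-1, total=15}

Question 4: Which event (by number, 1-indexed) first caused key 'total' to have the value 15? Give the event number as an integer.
Looking for first event where total becomes 15:
  event 1: total = -14
  event 2: total = -14
  event 3: total -14 -> 15  <-- first match

Answer: 3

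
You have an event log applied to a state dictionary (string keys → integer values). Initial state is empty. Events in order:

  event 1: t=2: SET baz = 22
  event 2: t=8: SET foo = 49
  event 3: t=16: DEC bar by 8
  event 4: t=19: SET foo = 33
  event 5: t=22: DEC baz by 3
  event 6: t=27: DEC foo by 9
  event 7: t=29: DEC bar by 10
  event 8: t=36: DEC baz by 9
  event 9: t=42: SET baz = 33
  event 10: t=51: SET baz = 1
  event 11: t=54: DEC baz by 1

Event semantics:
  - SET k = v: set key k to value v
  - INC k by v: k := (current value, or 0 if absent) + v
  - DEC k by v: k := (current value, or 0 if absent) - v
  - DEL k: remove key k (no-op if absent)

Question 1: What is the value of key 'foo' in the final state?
Answer: 24

Derivation:
Track key 'foo' through all 11 events:
  event 1 (t=2: SET baz = 22): foo unchanged
  event 2 (t=8: SET foo = 49): foo (absent) -> 49
  event 3 (t=16: DEC bar by 8): foo unchanged
  event 4 (t=19: SET foo = 33): foo 49 -> 33
  event 5 (t=22: DEC baz by 3): foo unchanged
  event 6 (t=27: DEC foo by 9): foo 33 -> 24
  event 7 (t=29: DEC bar by 10): foo unchanged
  event 8 (t=36: DEC baz by 9): foo unchanged
  event 9 (t=42: SET baz = 33): foo unchanged
  event 10 (t=51: SET baz = 1): foo unchanged
  event 11 (t=54: DEC baz by 1): foo unchanged
Final: foo = 24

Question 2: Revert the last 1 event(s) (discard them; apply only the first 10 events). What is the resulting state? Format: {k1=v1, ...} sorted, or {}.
Keep first 10 events (discard last 1):
  after event 1 (t=2: SET baz = 22): {baz=22}
  after event 2 (t=8: SET foo = 49): {baz=22, foo=49}
  after event 3 (t=16: DEC bar by 8): {bar=-8, baz=22, foo=49}
  after event 4 (t=19: SET foo = 33): {bar=-8, baz=22, foo=33}
  after event 5 (t=22: DEC baz by 3): {bar=-8, baz=19, foo=33}
  after event 6 (t=27: DEC foo by 9): {bar=-8, baz=19, foo=24}
  after event 7 (t=29: DEC bar by 10): {bar=-18, baz=19, foo=24}
  after event 8 (t=36: DEC baz by 9): {bar=-18, baz=10, foo=24}
  after event 9 (t=42: SET baz = 33): {bar=-18, baz=33, foo=24}
  after event 10 (t=51: SET baz = 1): {bar=-18, baz=1, foo=24}

Answer: {bar=-18, baz=1, foo=24}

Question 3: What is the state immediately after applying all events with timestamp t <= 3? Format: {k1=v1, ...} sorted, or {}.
Answer: {baz=22}

Derivation:
Apply events with t <= 3 (1 events):
  after event 1 (t=2: SET baz = 22): {baz=22}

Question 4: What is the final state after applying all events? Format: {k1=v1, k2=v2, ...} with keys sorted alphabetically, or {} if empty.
Answer: {bar=-18, baz=0, foo=24}

Derivation:
  after event 1 (t=2: SET baz = 22): {baz=22}
  after event 2 (t=8: SET foo = 49): {baz=22, foo=49}
  after event 3 (t=16: DEC bar by 8): {bar=-8, baz=22, foo=49}
  after event 4 (t=19: SET foo = 33): {bar=-8, baz=22, foo=33}
  after event 5 (t=22: DEC baz by 3): {bar=-8, baz=19, foo=33}
  after event 6 (t=27: DEC foo by 9): {bar=-8, baz=19, foo=24}
  after event 7 (t=29: DEC bar by 10): {bar=-18, baz=19, foo=24}
  after event 8 (t=36: DEC baz by 9): {bar=-18, baz=10, foo=24}
  after event 9 (t=42: SET baz = 33): {bar=-18, baz=33, foo=24}
  after event 10 (t=51: SET baz = 1): {bar=-18, baz=1, foo=24}
  after event 11 (t=54: DEC baz by 1): {bar=-18, baz=0, foo=24}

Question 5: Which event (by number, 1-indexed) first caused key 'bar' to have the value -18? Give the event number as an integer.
Looking for first event where bar becomes -18:
  event 3: bar = -8
  event 4: bar = -8
  event 5: bar = -8
  event 6: bar = -8
  event 7: bar -8 -> -18  <-- first match

Answer: 7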